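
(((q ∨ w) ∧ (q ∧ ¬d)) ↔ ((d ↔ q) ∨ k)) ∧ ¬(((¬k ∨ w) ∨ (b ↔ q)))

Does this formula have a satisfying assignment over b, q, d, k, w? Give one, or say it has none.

b = False, q = True, d = False, k = True, w = False

  ((q ∨ w) ∧ (q ∧ ¬d)) ↔ ((d ↔ q) ∨ k) = True
    (q ∨ w) ∧ (q ∧ ¬d) = True
      q ∨ w = True
      q ∧ ¬d = True
        ¬d = True
    (d ↔ q) ∨ k = True
      d ↔ q = False
  ¬(((¬k ∨ w) ∨ (b ↔ q))) = True
    (¬k ∨ w) ∨ (b ↔ q) = False
      ¬k ∨ w = False
        ¬k = False
      b ↔ q = False
Both conjuncts True, so the formula holds.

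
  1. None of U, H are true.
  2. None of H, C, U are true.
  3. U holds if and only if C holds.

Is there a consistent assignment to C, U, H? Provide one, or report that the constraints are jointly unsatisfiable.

C = False, U = False, H = False

  (1) {U, H}: 0 true — none ✓
  (2) {H, C, U}: 0 true — none ✓
  (3) U=F, C=F — same ✓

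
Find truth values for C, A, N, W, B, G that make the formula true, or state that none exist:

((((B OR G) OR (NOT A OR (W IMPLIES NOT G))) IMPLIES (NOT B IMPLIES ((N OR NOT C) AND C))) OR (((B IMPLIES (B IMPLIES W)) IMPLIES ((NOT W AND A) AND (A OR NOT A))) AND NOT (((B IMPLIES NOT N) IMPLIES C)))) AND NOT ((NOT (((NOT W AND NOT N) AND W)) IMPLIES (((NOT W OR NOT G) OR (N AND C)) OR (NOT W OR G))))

The conjunct NOT ((NOT (((NOT W AND NOT N) AND W)) IMPLIES (((NOT W OR NOT G) OR (N AND C)) OR (NOT W OR G)))) is unsatisfiable on its own:
  G = True: this becomes NOT ((NOT (((NOT W AND NOT N) AND W)) IMPLIES True)) = False.
  G = False: this becomes NOT ((NOT (((NOT W AND NOT N) AND W)) IMPLIES True)) = False.
So the whole conjunction is unsatisfiable.

Unsatisfiable — no assignment works.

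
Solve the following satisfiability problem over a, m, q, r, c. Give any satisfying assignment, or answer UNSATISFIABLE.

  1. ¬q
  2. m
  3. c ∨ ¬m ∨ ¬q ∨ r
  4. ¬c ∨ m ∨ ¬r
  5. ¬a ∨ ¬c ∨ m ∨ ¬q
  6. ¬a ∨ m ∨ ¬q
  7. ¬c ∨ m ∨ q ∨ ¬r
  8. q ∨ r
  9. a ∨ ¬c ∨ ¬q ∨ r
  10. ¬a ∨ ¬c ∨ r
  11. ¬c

a = True, m = True, q = False, r = True, c = False

Unit clause (¬q) forces q = False.
Unit clause (m) forces m = True.
In (q ∨ r) only r is left, so r = True.
Unit clause (¬c) forces c = False.
Set a = True.
All clauses satisfied.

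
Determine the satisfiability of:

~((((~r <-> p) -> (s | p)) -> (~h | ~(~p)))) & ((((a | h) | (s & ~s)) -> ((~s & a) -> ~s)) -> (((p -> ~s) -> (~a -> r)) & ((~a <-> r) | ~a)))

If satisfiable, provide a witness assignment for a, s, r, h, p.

a = True, s = True, r = False, h = True, p = False

  ~((((~r <-> p) -> (s | p)) -> (~h | ~(~p)))) = True
    ((~r <-> p) -> (s | p)) -> (~h | ~(~p)) = False
      (~r <-> p) -> (s | p) = True
        ~r <-> p = False
          ~r = True
        s | p = True
      ~h | ~(~p) = False
        ~h = False
        ~(~p) = False
          ~p = True
  (((a | h) | (s & ~s)) -> ((~s & a) -> ~s)) -> (((p -> ~s) -> (~a -> r)) & ((~a <-> r) | ~a)) = True
    ((a | h) | (s & ~s)) -> ((~s & a) -> ~s) = True
      (a | h) | (s & ~s) = True
        a | h = True
        s & ~s = False
          ~s = False
      (~s & a) -> ~s = True
        ~s & a = False
          ~s = False
        ~s = False
    ((p -> ~s) -> (~a -> r)) & ((~a <-> r) | ~a) = True
      (p -> ~s) -> (~a -> r) = True
        p -> ~s = True
          ~s = False
        ~a -> r = True
          ~a = False
      (~a <-> r) | ~a = True
        ~a <-> r = True
          ~a = False
        ~a = False
Both conjuncts True, so the formula holds.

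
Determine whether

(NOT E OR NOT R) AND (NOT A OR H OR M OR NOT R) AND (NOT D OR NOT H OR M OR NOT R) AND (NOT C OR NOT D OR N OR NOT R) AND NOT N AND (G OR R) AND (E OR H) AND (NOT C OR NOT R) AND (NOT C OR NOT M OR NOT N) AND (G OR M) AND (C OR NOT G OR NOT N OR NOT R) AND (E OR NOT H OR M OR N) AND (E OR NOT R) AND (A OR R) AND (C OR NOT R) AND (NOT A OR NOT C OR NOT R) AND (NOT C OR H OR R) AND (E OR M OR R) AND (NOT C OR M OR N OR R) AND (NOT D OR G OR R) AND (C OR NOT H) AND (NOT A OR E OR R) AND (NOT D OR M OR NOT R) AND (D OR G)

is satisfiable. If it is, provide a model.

Unit clause (NOT N) forces N = False.
Set H = True.
  then (C OR NOT H) forces C = True.
  then (NOT C OR NOT R) forces R = False.
  then (A OR R) forces A = True.
  then (NOT C OR M OR N OR R) forces M = True.
  then (NOT A OR E OR R) forces E = True.
  then (G OR R) forces G = True.
Set D = False.
All clauses satisfied.

H=T, C=T, M=T, A=T, N=F, D=F, E=T, G=T, R=F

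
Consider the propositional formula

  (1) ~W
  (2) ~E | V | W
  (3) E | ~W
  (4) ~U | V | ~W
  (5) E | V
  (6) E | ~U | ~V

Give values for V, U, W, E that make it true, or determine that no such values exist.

V = True; U = False; W = False; E = False

Unit clause (~W) forces W = False.
Set V = True.
Set U = False.
Set E = False.
Check each clause:
  (~W): ~W holds.
  (~E | V | W): ~E holds.
  (E | ~W): ~W holds.
  (~U | V | ~W): ~U holds.
  (E | V): V holds.
  (E | ~U | ~V): ~U holds.
All clauses satisfied.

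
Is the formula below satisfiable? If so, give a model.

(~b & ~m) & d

b=F, m=F, d=T

  ~b & ~m = True
    ~b = True
    ~m = True
Both conjuncts True, so the formula holds.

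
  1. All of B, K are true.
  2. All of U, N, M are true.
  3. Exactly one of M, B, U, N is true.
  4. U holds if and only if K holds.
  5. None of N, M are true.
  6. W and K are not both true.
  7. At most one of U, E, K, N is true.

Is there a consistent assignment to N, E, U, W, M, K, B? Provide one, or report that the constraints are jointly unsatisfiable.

Unsatisfiable — no assignment works.

Case N = True:
  Constraint (5) is violated (N=T) — contradiction.
Case N = False:
  Constraint (2) is violated (N=F) — contradiction.
Both cases fail — unsatisfiable.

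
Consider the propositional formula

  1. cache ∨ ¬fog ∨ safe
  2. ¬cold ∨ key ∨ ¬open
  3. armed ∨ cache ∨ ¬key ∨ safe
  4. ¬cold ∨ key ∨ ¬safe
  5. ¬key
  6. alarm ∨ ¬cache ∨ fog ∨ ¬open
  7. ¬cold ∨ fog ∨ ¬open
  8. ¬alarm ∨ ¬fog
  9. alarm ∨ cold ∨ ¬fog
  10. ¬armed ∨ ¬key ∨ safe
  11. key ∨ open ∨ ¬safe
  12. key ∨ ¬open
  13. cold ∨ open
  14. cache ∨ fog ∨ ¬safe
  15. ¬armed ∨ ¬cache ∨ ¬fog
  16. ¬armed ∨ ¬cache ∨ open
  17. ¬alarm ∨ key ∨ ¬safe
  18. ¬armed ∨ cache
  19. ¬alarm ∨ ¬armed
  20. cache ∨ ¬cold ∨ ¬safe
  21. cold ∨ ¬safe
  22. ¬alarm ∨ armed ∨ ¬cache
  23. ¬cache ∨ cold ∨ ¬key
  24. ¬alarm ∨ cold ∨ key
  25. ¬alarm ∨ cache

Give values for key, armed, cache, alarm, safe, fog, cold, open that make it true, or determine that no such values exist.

Unit clause (¬key) forces key = False.
In (key ∨ ¬open) only ¬open is left, so open = False.
In (cold ∨ open) only cold is left, so cold = True.
In (¬cold ∨ key ∨ ¬safe) only ¬safe is left, so safe = False.
Try armed = True:
  (¬armed ∨ ¬cache ∨ open) forces cache = False.
  clause (¬armed ∨ cache) is falsified — backtrack.
So armed = False.
Set cache = True.
  then (¬alarm ∨ armed ∨ ¬cache) forces alarm = False.
Set fog = False.
All clauses satisfied.

key: False; armed: False; cache: True; alarm: False; safe: False; fog: False; cold: True; open: False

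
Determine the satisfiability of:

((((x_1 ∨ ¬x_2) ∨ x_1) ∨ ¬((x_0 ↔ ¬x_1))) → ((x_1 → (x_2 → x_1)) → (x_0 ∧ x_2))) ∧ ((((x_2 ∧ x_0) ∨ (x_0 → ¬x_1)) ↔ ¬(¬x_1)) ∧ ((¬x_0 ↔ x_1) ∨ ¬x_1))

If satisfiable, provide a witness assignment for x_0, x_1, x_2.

Unsatisfiable — no assignment works.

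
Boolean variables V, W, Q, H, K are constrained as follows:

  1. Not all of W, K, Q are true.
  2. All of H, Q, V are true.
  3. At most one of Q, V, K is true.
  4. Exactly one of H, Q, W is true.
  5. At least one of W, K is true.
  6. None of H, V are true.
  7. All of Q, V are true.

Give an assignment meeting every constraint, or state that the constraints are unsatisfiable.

Case V = True:
  Constraint (6) is violated (V=T) — contradiction.
Case V = False:
  Constraint (2) is violated (V=F) — contradiction.
Both cases fail — unsatisfiable.

Unsatisfiable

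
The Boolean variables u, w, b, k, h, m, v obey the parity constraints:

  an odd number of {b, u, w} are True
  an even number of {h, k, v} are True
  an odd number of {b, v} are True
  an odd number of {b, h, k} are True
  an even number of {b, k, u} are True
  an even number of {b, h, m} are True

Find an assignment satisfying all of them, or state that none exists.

u: True, w: True, b: True, k: False, h: False, m: True, v: False

{b, u, w}: 3 true → odd ✓
{h, k, v}: 0 true → even ✓
{b, v}: 1 true → odd ✓
{b, h, k}: 1 true → odd ✓
{b, k, u}: 2 true → even ✓
{b, h, m}: 2 true → even ✓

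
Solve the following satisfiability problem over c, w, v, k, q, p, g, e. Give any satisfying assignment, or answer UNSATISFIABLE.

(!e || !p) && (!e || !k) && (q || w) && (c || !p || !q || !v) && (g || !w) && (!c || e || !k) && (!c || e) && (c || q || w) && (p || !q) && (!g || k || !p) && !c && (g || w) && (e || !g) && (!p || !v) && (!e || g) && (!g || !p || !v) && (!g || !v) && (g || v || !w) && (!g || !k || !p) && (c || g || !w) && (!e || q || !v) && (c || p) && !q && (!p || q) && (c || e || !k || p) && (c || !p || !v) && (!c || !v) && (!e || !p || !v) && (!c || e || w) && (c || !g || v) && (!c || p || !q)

Case c = True:
  Clause (!c) is falsified — contradiction.
Case c = False:
  (c || p) forces p = True.
  (!e || !p) forces e = False.
  (e || !g) forces g = False.
  (g || !w) forces w = False.
  Clause (g || w) is falsified — contradiction.
Both cases fail, so the formula is unsatisfiable.

UNSATISFIABLE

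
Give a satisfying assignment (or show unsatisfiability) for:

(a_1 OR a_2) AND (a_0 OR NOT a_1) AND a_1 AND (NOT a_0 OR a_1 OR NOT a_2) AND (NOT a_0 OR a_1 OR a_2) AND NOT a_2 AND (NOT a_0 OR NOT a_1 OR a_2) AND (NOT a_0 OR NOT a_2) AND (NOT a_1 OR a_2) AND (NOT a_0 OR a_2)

UNSATISFIABLE

Case a_2 = True:
  Clause (NOT a_2) is falsified — contradiction.
Case a_2 = False:
  (a_1 OR a_2) forces a_1 = True.
  Clause (NOT a_1 OR a_2) is falsified — contradiction.
Both cases fail, so the formula is unsatisfiable.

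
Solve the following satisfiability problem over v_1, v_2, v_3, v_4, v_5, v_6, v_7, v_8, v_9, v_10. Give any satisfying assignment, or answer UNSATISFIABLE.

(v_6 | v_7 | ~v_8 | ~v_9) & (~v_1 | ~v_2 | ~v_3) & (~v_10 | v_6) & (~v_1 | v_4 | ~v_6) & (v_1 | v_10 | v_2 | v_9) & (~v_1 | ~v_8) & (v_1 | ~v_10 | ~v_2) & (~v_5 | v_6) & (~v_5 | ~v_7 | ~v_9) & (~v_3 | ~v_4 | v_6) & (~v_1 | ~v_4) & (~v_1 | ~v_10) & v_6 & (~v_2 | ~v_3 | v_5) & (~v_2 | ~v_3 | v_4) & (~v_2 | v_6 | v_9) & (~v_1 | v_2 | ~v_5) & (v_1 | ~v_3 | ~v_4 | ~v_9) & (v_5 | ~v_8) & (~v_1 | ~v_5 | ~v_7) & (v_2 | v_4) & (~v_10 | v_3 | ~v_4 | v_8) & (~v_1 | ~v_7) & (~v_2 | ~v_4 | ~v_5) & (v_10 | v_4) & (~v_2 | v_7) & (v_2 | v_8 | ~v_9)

Unit clause (v_6) forces v_6 = True.
Try v_1 = True:
  (~v_1 | v_4 | ~v_6) forces v_4 = True.
  clause (~v_1 | ~v_4) is falsified — backtrack.
So v_1 = False.
Set v_2 = False.
  then (v_2 | v_4) forces v_4 = True.
Set v_3 = True.
  then (v_1 | ~v_3 | ~v_4 | ~v_9) forces v_9 = False.
  then (v_1 | v_10 | v_2 | v_9) forces v_10 = True.
Set v_5 = True.
Set v_7 = True.
Set v_8 = True.
All clauses satisfied.

v_1=F, v_2=F, v_3=T, v_4=T, v_5=T, v_6=T, v_7=T, v_8=T, v_9=F, v_10=T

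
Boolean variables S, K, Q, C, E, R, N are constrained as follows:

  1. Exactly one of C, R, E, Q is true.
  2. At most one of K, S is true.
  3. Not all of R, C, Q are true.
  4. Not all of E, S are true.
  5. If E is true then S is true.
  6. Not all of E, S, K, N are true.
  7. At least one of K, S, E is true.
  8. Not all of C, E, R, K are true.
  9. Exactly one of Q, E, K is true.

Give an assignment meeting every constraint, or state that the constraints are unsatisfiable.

S = True, K = False, Q = True, C = False, E = False, R = False, N = False

  (1) {C, R, E, Q}: 1 true — exactly one ✓
  (2) {K, S}: 1 true — at most one ✓
  (3) {R, C, Q}: 1/3 true — not all ✓
  (4) {E, S}: 1/2 true — not all ✓
  (5) E=F ⇒ S: vacuous ✓
  (6) {E, S, K, N}: 1/4 true — not all ✓
  (7) {K, S, E}: 1 true — at least one ✓
  (8) {C, E, R, K}: 0/4 true — not all ✓
  (9) {Q, E, K}: 1 true — exactly one ✓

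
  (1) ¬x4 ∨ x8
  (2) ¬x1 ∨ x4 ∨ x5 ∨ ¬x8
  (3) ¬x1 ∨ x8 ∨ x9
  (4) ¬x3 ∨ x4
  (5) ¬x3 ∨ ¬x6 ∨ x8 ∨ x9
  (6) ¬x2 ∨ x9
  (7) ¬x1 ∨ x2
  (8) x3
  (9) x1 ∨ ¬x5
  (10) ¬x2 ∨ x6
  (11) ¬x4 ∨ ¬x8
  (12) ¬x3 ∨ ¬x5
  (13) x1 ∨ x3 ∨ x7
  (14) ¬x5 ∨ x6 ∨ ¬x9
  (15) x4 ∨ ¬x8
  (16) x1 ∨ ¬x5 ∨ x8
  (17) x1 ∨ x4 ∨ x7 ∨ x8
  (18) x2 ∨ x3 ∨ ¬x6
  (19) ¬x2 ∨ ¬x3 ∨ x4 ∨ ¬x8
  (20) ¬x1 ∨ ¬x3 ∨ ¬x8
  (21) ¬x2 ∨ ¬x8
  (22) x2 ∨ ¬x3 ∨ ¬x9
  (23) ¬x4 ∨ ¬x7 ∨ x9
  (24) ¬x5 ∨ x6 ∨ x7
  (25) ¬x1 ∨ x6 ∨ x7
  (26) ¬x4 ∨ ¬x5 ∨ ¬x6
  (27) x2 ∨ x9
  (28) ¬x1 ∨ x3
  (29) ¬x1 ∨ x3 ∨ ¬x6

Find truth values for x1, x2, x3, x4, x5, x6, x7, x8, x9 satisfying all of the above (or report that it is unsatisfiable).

Unsatisfiable

Case x3 = True:
  (¬x3 ∨ x4) forces x4 = True.
  (¬x4 ∨ x8) forces x8 = True.
  Clause (¬x4 ∨ ¬x8) is falsified — contradiction.
Case x3 = False:
  Clause (x3) is falsified — contradiction.
Both cases fail, so the formula is unsatisfiable.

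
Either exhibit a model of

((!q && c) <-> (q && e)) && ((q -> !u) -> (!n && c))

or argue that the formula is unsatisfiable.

c = True, q = True, n = True, e = False, u = True

  (!q && c) <-> (q && e) = True
    !q && c = False
      !q = False
    q && e = False
  (q -> !u) -> (!n && c) = True
    q -> !u = False
      !u = False
    !n && c = False
      !n = False
Both conjuncts True, so the formula holds.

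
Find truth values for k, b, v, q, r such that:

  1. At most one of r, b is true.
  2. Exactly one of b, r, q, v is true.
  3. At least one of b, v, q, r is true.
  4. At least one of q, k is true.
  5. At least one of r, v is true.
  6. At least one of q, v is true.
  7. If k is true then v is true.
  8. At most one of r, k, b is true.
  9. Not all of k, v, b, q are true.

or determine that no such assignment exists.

k = True, b = False, v = True, q = False, r = False

  (1) {r, b}: 0 true — at most one ✓
  (2) {b, r, q, v}: 1 true — exactly one ✓
  (3) {b, v, q, r}: 1 true — at least one ✓
  (4) {q, k}: 1 true — at least one ✓
  (5) {r, v}: 1 true — at least one ✓
  (6) {q, v}: 1 true — at least one ✓
  (7) k=T ⇒ v: T ✓
  (8) {r, k, b}: 1 true — at most one ✓
  (9) {k, v, b, q}: 2/4 true — not all ✓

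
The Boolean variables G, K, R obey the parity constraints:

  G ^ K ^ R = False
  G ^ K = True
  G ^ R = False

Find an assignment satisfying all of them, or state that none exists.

G=T, K=F, R=T

G ^ K ^ R = T ^ F ^ T = False ✓
G ^ K = T ^ F = True ✓
G ^ R = T ^ T = False ✓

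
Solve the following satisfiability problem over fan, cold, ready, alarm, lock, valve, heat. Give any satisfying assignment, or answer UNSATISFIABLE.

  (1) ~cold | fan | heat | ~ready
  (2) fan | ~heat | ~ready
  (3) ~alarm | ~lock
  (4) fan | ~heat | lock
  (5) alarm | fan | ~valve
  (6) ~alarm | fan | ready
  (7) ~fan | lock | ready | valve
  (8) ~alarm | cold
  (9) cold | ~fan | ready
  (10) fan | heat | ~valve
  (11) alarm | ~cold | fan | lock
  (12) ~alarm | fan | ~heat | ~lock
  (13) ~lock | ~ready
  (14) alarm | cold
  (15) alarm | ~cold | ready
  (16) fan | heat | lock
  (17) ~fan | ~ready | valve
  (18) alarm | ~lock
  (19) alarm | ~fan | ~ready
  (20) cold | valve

fan: True, cold: True, ready: True, alarm: True, lock: False, valve: True, heat: True

Set fan = True.
Try cold = False:
  (~alarm | cold) forces alarm = False.
  clause (alarm | cold) is falsified — backtrack.
So cold = True.
Set ready = True.
  then (~lock | ~ready) forces lock = False.
  then (~fan | ~ready | valve) forces valve = True.
  then (alarm | ~fan | ~ready) forces alarm = True.
Set heat = True.
All clauses satisfied.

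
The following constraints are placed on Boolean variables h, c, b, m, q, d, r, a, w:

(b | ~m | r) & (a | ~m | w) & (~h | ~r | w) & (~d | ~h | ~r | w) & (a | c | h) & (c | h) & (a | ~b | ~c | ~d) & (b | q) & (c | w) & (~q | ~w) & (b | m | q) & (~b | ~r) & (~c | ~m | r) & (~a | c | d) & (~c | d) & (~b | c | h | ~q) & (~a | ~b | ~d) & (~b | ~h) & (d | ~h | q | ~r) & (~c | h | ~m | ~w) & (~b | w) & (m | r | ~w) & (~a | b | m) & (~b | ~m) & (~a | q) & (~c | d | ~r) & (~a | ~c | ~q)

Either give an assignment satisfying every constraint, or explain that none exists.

h=F; c=T; b=F; m=F; q=T; d=T; r=T; a=F; w=F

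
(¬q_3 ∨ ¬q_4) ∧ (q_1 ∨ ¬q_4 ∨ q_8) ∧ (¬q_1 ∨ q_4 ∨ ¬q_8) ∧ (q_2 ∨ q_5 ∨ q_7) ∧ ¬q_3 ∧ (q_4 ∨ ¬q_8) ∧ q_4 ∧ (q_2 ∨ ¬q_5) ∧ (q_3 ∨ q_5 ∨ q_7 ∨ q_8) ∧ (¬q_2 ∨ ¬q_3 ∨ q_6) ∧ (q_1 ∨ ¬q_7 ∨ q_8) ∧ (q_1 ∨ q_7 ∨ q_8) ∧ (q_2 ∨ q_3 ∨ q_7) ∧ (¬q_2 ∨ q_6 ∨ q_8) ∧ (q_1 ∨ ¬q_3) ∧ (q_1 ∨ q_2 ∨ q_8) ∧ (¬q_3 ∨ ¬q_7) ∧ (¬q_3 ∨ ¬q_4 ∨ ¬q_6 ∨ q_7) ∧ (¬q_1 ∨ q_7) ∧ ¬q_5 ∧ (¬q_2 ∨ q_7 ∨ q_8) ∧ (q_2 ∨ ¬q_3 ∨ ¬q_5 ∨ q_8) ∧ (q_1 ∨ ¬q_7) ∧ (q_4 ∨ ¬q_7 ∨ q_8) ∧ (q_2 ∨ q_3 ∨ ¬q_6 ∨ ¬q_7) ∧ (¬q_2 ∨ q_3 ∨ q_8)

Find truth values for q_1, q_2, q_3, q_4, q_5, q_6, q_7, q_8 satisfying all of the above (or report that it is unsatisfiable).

Unit clause (¬q_3) forces q_3 = False.
Unit clause (q_4) forces q_4 = True.
Unit clause (¬q_5) forces q_5 = False.
Set q_1 = True.
  then (¬q_1 ∨ q_7) forces q_7 = True.
Set q_2 = False.
  then (q_2 ∨ q_3 ∨ ¬q_6 ∨ ¬q_7) forces q_6 = False.
Set q_8 = True.
All clauses satisfied.

q_1: True, q_2: False, q_3: False, q_4: True, q_5: False, q_6: False, q_7: True, q_8: True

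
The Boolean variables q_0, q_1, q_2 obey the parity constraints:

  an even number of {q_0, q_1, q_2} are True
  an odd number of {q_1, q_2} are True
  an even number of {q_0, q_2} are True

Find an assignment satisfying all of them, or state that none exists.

q_0 = True, q_1 = False, q_2 = True

{q_0, q_1, q_2}: 2 true → even ✓
{q_1, q_2}: 1 true → odd ✓
{q_0, q_2}: 2 true → even ✓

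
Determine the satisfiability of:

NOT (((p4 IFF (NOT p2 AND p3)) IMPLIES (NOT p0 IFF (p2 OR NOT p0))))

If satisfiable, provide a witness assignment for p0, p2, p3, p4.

p0=T, p2=T, p3=T, p4=F

  NOT (((p4 IFF (NOT p2 AND p3)) IMPLIES (NOT p0 IFF (p2 OR NOT p0)))) = True
    (p4 IFF (NOT p2 AND p3)) IMPLIES (NOT p0 IFF (p2 OR NOT p0)) = False
      p4 IFF (NOT p2 AND p3) = True
        NOT p2 AND p3 = False
          NOT p2 = False
      NOT p0 IFF (p2 OR NOT p0) = False
        NOT p0 = False
        p2 OR NOT p0 = True
          NOT p0 = False
The formula evaluates to True.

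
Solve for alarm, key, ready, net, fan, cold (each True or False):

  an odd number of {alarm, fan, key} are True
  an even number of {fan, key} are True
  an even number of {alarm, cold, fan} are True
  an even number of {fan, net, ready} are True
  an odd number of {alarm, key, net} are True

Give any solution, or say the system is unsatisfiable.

alarm=T, key=T, ready=F, net=T, fan=T, cold=F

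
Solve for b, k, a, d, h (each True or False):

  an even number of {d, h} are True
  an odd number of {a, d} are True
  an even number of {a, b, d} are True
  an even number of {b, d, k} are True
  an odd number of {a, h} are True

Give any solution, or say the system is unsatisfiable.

b = True, k = False, a = False, d = True, h = True

{d, h}: 2 true → even ✓
{a, d}: 1 true → odd ✓
{a, b, d}: 2 true → even ✓
{b, d, k}: 2 true → even ✓
{a, h}: 1 true → odd ✓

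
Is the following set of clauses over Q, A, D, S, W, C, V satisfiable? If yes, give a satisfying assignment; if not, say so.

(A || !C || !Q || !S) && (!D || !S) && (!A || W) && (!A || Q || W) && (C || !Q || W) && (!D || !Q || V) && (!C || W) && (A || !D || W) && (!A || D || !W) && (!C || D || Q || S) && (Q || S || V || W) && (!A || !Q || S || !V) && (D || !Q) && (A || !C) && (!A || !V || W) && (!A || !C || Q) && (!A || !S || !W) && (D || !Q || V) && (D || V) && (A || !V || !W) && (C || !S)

Set Q = False.
Set A = True.
  then (!A || W) forces W = True.
  then (!A || D || !W) forces D = True.
  then (!A || !C || Q) forces C = False.
  then (!A || !S || !W) forces S = False.
Set V = False.
All clauses satisfied.

Q = False, A = True, D = True, S = False, W = True, C = False, V = False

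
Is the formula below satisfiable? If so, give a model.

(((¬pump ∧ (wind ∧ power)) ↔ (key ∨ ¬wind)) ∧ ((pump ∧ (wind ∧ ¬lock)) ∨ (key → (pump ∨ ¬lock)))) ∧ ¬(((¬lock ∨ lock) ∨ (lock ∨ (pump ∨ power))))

The conjunct ¬(((¬lock ∨ lock) ∨ (lock ∨ (pump ∨ power)))) is unsatisfiable on its own:
  power=F, pump=F, lock=F: evaluates to False.
  power=F, pump=F, lock=T: evaluates to False.
  power=F, pump=T, lock=F: evaluates to False.
  power=F, pump=T, lock=T: evaluates to False.
  power=T, pump=F, lock=F: evaluates to False.
  power=T, pump=F, lock=T: evaluates to False.
  power=T, pump=T, lock=F: evaluates to False.
  power=T, pump=T, lock=T: evaluates to False.
So the whole conjunction is unsatisfiable.

Unsatisfiable — no assignment works.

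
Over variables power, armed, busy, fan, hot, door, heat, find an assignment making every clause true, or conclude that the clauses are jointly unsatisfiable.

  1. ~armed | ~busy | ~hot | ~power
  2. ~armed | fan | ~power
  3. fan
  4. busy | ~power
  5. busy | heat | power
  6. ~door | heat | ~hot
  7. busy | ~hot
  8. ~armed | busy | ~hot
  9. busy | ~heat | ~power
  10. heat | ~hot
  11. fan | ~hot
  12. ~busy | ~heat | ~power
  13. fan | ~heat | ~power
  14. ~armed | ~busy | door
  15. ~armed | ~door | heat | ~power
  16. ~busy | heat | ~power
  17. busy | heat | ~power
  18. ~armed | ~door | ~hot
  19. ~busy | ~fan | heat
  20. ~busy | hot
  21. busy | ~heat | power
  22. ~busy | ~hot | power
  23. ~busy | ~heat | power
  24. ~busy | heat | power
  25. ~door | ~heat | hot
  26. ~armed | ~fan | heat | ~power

No satisfying assignment exists.

Case busy = True:
  (fan) forces fan = True.
  (~busy | ~fan | heat) forces heat = True.
  (~busy | ~heat | ~power) forces power = False.
  Clause (~busy | ~heat | power) is falsified — contradiction.
Case busy = False:
  (fan) forces fan = True.
  (busy | ~power) forces power = False.
  (busy | heat | power) forces heat = True.
  Clause (busy | ~heat | power) is falsified — contradiction.
Both cases fail, so the formula is unsatisfiable.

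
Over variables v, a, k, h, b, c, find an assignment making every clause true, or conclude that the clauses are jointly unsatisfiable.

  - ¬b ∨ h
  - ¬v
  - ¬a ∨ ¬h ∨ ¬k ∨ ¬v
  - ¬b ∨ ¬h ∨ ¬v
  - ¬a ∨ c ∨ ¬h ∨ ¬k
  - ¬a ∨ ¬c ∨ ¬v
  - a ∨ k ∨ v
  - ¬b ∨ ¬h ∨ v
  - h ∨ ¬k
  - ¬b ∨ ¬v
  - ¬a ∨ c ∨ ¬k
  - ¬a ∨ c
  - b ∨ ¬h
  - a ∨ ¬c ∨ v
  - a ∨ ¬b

Unit clause (¬v) forces v = False.
Try a = False:
  (a ∨ k ∨ v) forces k = True.
  (h ∨ ¬k) forces h = True.
  (¬b ∨ ¬h ∨ v) forces b = False.
  clause (b ∨ ¬h) is falsified — backtrack.
So a = True.
  then (¬a ∨ c) forces c = True.
Set k = False.
Set h = False.
  then (¬b ∨ h) forces b = False.
All clauses satisfied.

v=F, a=T, k=F, h=F, b=F, c=T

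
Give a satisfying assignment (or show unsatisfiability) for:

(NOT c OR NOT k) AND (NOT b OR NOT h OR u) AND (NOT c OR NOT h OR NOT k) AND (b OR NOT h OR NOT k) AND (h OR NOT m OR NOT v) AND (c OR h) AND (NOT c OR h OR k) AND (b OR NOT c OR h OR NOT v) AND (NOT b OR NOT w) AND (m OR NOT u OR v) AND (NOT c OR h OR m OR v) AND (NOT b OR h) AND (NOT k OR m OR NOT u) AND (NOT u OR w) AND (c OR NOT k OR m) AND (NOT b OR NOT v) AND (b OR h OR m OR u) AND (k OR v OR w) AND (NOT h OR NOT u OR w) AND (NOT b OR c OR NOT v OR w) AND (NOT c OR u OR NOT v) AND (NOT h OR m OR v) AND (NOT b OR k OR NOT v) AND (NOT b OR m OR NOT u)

m = False; w = False; c = False; k = False; u = False; h = True; b = False; v = True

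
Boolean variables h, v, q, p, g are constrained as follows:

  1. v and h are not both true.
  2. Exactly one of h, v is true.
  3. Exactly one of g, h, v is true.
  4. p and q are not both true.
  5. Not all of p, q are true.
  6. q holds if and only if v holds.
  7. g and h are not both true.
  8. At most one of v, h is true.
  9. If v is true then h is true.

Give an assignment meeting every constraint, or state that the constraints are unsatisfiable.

h: True; v: False; q: False; p: False; g: False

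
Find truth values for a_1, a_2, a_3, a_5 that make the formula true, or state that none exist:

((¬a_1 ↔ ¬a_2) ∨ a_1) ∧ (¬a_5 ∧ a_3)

a_1 = False, a_2 = False, a_3 = True, a_5 = False

  (¬a_1 ↔ ¬a_2) ∨ a_1 = True
    ¬a_1 ↔ ¬a_2 = True
      ¬a_1 = True
      ¬a_2 = True
  ¬a_5 ∧ a_3 = True
    ¬a_5 = True
Both conjuncts True, so the formula holds.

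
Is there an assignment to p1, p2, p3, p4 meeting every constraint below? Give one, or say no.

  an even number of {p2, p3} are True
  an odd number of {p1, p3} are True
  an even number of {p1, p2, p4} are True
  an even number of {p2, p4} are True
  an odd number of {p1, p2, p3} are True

The formula is unsatisfiable.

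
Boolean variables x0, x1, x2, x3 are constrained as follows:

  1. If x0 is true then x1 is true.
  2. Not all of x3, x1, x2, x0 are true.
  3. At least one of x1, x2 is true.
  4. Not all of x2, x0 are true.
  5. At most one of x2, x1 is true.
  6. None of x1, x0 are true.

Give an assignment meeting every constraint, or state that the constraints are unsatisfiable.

x0: False, x1: False, x2: True, x3: False

  (1) x0=F ⇒ x1: vacuous ✓
  (2) {x3, x1, x2, x0}: 1/4 true — not all ✓
  (3) {x1, x2}: 1 true — at least one ✓
  (4) {x2, x0}: 1/2 true — not all ✓
  (5) {x2, x1}: 1 true — at most one ✓
  (6) {x1, x0}: 0 true — none ✓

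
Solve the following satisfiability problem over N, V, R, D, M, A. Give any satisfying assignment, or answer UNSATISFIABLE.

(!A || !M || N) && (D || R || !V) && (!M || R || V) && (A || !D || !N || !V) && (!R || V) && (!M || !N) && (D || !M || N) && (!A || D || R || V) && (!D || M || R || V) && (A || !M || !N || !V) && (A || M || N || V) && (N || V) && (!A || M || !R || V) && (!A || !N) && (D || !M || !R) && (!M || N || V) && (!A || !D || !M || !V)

N=F; V=T; R=T; D=F; M=F; A=F

Set N = False.
  then (N || V) forces V = True.
Set R = True.
Set D = False.
  then (D || !M || N) forces M = False.
Set A = False.
All clauses satisfied.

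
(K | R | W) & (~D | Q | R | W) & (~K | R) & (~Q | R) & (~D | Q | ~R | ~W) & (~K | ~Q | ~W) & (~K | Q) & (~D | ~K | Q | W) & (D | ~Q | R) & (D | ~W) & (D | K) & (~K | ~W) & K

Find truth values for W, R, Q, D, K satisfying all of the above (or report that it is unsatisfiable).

W: False, R: True, Q: True, D: False, K: True

Unit clause (K) forces K = True.
In (~K | R) only R is left, so R = True.
In (~K | Q) only Q is left, so Q = True.
In (~K | ~W) only ~W is left, so W = False.
Set D = False.
All clauses satisfied.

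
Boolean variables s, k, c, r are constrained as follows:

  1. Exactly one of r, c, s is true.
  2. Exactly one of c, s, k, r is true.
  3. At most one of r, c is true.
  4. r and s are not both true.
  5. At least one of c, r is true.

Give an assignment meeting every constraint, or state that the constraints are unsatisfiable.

s = False, k = False, c = False, r = True

  (1) {r, c, s}: 1 true — exactly one ✓
  (2) {c, s, k, r}: 1 true — exactly one ✓
  (3) {r, c}: 1 true — at most one ✓
  (4) r=T, s=F — not both ✓
  (5) {c, r}: 1 true — at least one ✓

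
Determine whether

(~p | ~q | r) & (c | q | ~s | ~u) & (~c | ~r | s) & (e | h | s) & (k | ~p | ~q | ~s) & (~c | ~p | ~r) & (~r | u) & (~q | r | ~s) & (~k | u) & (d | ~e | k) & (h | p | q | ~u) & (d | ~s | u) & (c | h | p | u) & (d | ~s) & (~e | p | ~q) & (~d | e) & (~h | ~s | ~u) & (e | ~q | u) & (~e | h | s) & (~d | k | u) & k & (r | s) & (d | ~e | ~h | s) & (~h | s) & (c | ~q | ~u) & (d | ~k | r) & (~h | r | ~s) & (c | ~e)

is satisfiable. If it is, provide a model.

c = True, e = True, u = True, k = True, h = False, s = True, r = False, d = True, p = True, q = False

Unit clause (k) forces k = True.
In (~k | u) only u is left, so u = True.
Set c = True.
Try e = False:
  (~d | e) forces d = False.
  (d | ~s) forces s = False.
  (~c | ~r | s) forces r = False.
  clause (r | s) is falsified — backtrack.
So e = True.
Set h = False.
  then (~e | h | s) forces s = True.
  then (d | ~s) forces d = True.
Set r = False.
  then (~q | r | ~s) forces q = False.
  then (h | p | q | ~u) forces p = True.
All clauses satisfied.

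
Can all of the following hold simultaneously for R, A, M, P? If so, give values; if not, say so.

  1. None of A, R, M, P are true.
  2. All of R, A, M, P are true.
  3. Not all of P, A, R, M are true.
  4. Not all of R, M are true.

Case R = True:
  Constraint (1) is violated (R=T) — contradiction.
Case R = False:
  Constraint (2) is violated (R=F) — contradiction.
Both cases fail — unsatisfiable.

No satisfying assignment exists.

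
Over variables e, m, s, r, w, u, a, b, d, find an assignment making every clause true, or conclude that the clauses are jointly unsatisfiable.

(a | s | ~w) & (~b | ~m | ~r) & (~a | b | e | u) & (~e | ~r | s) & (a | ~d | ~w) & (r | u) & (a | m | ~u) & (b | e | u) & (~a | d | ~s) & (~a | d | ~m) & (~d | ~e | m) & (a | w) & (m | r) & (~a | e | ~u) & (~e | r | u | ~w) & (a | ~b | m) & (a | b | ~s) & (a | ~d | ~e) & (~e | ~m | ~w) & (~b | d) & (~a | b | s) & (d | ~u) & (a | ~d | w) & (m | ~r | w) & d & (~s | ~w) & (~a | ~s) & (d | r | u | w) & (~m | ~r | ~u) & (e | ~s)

Unit clause (d) forces d = True.
Set e = True.
  then (~d | ~e | m) forces m = True.
  then (a | ~d | ~e) forces a = True.
  then (~e | ~m | ~w) forces w = False.
  then (~a | ~s) forces s = False.
  then (~e | ~r | s) forces r = False.
  then (r | u) forces u = True.
  then (~a | b | s) forces b = True.
All clauses satisfied.

e=T, m=T, s=F, r=F, w=F, u=T, a=T, b=T, d=T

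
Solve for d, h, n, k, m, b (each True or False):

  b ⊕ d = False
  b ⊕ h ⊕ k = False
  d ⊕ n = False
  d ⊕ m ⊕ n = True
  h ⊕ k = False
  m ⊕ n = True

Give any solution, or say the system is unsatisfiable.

d = False; h = False; n = False; k = False; m = True; b = False

b ⊕ d = F ⊕ F = False ✓
b ⊕ h ⊕ k = F ⊕ F ⊕ F = False ✓
d ⊕ n = F ⊕ F = False ✓
d ⊕ m ⊕ n = F ⊕ T ⊕ F = True ✓
h ⊕ k = F ⊕ F = False ✓
m ⊕ n = T ⊕ F = True ✓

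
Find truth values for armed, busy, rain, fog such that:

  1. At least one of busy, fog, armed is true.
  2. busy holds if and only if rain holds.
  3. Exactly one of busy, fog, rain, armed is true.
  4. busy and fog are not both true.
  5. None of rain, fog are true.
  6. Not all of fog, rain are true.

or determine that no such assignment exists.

armed=T; busy=F; rain=F; fog=F

  (1) {busy, fog, armed}: 1 true — at least one ✓
  (2) busy=F, rain=F — same ✓
  (3) {busy, fog, rain, armed}: 1 true — exactly one ✓
  (4) busy=F, fog=F — not both ✓
  (5) {rain, fog}: 0 true — none ✓
  (6) {fog, rain}: 0/2 true — not all ✓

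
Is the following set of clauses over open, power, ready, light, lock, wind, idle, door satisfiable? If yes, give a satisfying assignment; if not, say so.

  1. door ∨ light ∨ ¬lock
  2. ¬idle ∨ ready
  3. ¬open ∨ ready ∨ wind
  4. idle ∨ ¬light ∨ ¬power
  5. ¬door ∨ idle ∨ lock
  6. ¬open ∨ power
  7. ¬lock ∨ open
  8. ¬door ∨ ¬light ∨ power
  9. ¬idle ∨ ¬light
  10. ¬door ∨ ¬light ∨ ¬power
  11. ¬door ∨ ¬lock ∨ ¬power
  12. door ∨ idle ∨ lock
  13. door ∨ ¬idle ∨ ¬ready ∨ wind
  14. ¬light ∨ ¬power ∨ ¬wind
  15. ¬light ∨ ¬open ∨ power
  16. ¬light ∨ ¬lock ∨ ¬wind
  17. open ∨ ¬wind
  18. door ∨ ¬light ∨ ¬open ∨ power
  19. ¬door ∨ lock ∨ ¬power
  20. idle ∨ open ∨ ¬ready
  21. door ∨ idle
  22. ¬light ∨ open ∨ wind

open = False, power = False, ready = True, light = False, lock = False, wind = False, idle = True, door = True

Set open = False.
  then (¬lock ∨ open) forces lock = False.
  then (open ∨ ¬wind) forces wind = False.
  then (¬light ∨ open ∨ wind) forces light = False.
Try power = True:
  (¬door ∨ lock ∨ ¬power) forces door = False.
  (door ∨ idle ∨ lock) forces idle = True.
  (¬idle ∨ ready) forces ready = True.
  clause (door ∨ ¬idle ∨ ¬ready ∨ wind) is falsified — backtrack.
So power = False.
Set ready = True.
  then (idle ∨ open ∨ ¬ready) forces idle = True.
  then (door ∨ ¬idle ∨ ¬ready ∨ wind) forces door = True.
All clauses satisfied.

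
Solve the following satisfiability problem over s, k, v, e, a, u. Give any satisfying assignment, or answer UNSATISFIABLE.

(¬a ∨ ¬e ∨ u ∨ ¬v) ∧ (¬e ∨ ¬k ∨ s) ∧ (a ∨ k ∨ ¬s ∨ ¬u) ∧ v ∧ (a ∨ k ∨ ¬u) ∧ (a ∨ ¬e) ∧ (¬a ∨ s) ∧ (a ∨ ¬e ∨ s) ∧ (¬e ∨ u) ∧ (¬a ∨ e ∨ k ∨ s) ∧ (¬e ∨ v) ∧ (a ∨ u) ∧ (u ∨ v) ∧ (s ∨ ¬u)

Unit clause (v) forces v = True.
Try s = False:
  (¬a ∨ s) forces a = False.
  (a ∨ ¬e) forces e = False.
  (a ∨ u) forces u = True.
  clause (s ∨ ¬u) is falsified — backtrack.
So s = True.
Set k = True.
Set e = False.
Set a = True.
Set u = True.
All clauses satisfied.

s=T, k=T, v=T, e=F, a=T, u=T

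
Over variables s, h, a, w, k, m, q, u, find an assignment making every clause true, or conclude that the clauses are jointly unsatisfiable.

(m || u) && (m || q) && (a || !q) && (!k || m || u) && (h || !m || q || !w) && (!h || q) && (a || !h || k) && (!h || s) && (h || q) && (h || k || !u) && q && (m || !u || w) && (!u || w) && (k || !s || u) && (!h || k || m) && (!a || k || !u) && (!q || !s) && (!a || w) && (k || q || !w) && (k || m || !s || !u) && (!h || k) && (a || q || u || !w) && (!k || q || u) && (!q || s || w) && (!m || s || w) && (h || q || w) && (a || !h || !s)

Unit clause (q) forces q = True.
In (!q || !s) only !s is left, so s = False.
In (!q || s || w) only w is left, so w = True.
In (a || !q) only a is left, so a = True.
In (!h || s) only !h is left, so h = False.
Set k = False.
  then (h || k || !u) forces u = False.
  then (m || u) forces m = True.
All clauses satisfied.

s = False; h = False; a = True; w = True; k = False; m = True; q = True; u = False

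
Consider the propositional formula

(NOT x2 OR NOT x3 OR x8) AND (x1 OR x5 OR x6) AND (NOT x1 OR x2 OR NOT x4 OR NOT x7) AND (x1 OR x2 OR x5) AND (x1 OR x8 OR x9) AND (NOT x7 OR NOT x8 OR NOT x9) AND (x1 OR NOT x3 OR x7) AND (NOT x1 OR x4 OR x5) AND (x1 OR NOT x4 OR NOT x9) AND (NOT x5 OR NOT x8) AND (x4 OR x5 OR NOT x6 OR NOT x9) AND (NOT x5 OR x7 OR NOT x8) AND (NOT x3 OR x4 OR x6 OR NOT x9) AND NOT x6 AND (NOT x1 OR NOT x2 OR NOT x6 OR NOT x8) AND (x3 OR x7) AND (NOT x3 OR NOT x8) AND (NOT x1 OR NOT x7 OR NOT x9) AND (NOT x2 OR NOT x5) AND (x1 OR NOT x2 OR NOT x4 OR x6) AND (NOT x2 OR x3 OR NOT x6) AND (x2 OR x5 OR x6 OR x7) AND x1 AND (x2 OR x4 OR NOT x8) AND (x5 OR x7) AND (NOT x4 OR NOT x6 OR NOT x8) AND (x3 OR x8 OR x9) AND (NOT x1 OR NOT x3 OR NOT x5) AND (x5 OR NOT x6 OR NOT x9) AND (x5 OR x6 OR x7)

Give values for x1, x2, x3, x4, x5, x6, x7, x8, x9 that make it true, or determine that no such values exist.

x1 = True, x2 = True, x3 = False, x4 = True, x5 = False, x6 = False, x7 = True, x8 = True, x9 = False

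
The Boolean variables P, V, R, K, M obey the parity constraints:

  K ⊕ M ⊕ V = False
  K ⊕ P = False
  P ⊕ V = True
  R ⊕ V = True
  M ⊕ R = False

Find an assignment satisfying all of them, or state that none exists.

P = True, V = False, R = True, K = True, M = True

K ⊕ M ⊕ V = T ⊕ T ⊕ F = False ✓
K ⊕ P = T ⊕ T = False ✓
P ⊕ V = T ⊕ F = True ✓
R ⊕ V = T ⊕ F = True ✓
M ⊕ R = T ⊕ T = False ✓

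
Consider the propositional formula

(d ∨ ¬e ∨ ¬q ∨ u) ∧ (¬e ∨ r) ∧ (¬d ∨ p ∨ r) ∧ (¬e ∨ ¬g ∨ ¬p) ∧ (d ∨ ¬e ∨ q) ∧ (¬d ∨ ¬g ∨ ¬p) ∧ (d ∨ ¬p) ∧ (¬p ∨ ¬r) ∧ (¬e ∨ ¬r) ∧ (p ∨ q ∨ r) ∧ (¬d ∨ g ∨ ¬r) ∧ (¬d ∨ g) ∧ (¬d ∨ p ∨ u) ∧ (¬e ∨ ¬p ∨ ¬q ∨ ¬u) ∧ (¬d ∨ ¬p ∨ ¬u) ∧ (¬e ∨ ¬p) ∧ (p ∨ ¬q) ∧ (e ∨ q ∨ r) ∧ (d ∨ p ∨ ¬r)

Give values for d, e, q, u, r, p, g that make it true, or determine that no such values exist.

d = True; e = False; q = False; u = True; r = True; p = False; g = True

Try d = False:
  (d ∨ ¬p) forces p = False.
  (p ∨ ¬q) forces q = False.
  (d ∨ ¬e ∨ q) forces e = False.
  (p ∨ q ∨ r) forces r = True.
  clause (d ∨ p ∨ ¬r) is falsified — backtrack.
So d = True.
  then (¬d ∨ g) forces g = True.
  then (¬d ∨ ¬g ∨ ¬p) forces p = False.
  then (¬d ∨ p ∨ u) forces u = True.
  then (p ∨ ¬q) forces q = False.
  then (¬d ∨ p ∨ r) forces r = True.
  then (¬e ∨ ¬r) forces e = False.
All clauses satisfied.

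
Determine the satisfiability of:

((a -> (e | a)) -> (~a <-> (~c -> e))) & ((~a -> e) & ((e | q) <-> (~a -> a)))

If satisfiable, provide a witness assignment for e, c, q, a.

e=F; c=F; q=T; a=T

  (a -> (e | a)) -> (~a <-> (~c -> e)) = True
    a -> (e | a) = True
      e | a = True
    ~a <-> (~c -> e) = True
      ~a = False
      ~c -> e = False
        ~c = True
  (~a -> e) & ((e | q) <-> (~a -> a)) = True
    ~a -> e = True
      ~a = False
    (e | q) <-> (~a -> a) = True
      e | q = True
      ~a -> a = True
        ~a = False
Both conjuncts True, so the formula holds.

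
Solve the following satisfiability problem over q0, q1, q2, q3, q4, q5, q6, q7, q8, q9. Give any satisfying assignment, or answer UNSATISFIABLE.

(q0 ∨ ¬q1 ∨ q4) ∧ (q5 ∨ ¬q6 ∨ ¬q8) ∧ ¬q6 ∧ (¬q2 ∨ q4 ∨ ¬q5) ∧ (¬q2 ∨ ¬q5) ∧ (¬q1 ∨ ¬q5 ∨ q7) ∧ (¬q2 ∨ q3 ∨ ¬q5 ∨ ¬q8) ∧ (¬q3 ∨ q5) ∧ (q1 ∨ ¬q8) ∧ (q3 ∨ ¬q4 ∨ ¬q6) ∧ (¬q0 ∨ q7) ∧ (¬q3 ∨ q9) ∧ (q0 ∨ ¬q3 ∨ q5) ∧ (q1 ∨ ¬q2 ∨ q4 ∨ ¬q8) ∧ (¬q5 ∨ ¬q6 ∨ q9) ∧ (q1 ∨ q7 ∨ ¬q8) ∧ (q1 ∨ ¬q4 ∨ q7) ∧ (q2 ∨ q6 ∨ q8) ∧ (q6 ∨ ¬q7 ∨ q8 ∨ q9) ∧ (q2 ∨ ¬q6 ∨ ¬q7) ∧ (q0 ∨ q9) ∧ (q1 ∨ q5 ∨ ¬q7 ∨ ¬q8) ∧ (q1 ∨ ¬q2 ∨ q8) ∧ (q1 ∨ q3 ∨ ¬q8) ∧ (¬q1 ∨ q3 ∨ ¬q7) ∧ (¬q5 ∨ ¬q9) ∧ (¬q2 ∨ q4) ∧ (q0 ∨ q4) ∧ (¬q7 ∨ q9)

q0: False; q1: True; q2: True; q3: False; q4: True; q5: False; q6: False; q7: False; q8: False; q9: True

Unit clause (¬q6) forces q6 = False.
Set q0 = False.
  then (q0 ∨ q9) forces q9 = True.
  then (¬q5 ∨ ¬q9) forces q5 = False.
  then (q0 ∨ q4) forces q4 = True.
  then (¬q3 ∨ q5) forces q3 = False.
Try q1 = False:
  (q1 ∨ ¬q8) forces q8 = False.
  (q1 ∨ ¬q4 ∨ q7) forces q7 = True.
  (q2 ∨ q6 ∨ q8) forces q2 = True.
  clause (q1 ∨ ¬q2 ∨ q8) is falsified — backtrack.
So q1 = True.
  then (¬q1 ∨ q3 ∨ ¬q7) forces q7 = False.
Set q2 = True.
Set q8 = False.
All clauses satisfied.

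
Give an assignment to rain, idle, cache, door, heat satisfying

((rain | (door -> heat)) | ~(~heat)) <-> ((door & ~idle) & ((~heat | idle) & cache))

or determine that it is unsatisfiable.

rain = False; idle = True; cache = True; door = True; heat = False

  ((rain | (door -> heat)) | ~(~heat)) <-> ((door & ~idle) & ((~heat | idle) & cache)) = True
    (rain | (door -> heat)) | ~(~heat) = False
      rain | (door -> heat) = False
        door -> heat = False
      ~(~heat) = False
        ~heat = True
    (door & ~idle) & ((~heat | idle) & cache) = False
      door & ~idle = False
        ~idle = False
      (~heat | idle) & cache = True
        ~heat | idle = True
          ~heat = True
The formula evaluates to True.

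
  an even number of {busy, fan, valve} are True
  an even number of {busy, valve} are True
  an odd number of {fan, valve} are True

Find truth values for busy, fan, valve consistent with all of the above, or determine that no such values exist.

busy=T, fan=F, valve=T

{busy, fan, valve}: 2 true → even ✓
{busy, valve}: 2 true → even ✓
{fan, valve}: 1 true → odd ✓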